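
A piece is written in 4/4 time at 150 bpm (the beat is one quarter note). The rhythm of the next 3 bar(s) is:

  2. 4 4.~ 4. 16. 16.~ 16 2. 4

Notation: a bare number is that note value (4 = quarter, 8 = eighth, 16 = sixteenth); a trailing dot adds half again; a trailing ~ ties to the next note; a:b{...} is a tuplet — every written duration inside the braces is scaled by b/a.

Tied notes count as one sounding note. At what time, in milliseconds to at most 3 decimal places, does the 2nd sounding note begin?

1. 0.0ms @ 0 + 1200.0ms (3)
2. 1200.0ms @ 3 + 400.0ms (1)
3. 1600.0ms @ 4 + 1200.0ms (3)
4. 2800.0ms @ 7 + 150.0ms (3/8)
5. 2950.0ms @ 59/8 + 250.0ms (5/8)
6. 3200.0ms @ 8 + 1200.0ms (3)
7. 4400.0ms @ 11 + 400.0ms (1)

note 2 onset = 3b = 1200.0ms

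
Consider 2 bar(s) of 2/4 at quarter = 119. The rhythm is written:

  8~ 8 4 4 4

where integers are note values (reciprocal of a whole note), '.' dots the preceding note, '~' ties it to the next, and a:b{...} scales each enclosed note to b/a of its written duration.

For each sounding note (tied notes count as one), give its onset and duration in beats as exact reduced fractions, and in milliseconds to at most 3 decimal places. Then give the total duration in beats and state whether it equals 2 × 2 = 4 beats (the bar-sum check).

1) 0.0ms=0b +504.202ms=1b
2) 504.202ms=1b +504.202ms=1b
3) 1008.403ms=2b +504.202ms=1b
4) 1512.605ms=3b +504.202ms=1b
Σ=4b of 4 (119bpm 2/4) — PASS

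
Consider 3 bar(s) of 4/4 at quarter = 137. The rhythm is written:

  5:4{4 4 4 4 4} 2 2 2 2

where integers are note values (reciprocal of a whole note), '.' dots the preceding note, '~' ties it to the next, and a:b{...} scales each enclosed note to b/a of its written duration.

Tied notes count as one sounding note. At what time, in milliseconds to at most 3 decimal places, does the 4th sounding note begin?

note 4 onset = 12/5b = 1051.095ms

1. 0.0ms @ 0 + 350.365ms (4/5)
2. 350.365ms @ 4/5 + 350.365ms (4/5)
3. 700.73ms @ 8/5 + 350.365ms (4/5)
4. 1051.095ms @ 12/5 + 350.365ms (4/5)
5. 1401.46ms @ 16/5 + 350.365ms (4/5)
6. 1751.825ms @ 4 + 875.912ms (2)
7. 2627.737ms @ 6 + 875.912ms (2)
8. 3503.65ms @ 8 + 875.912ms (2)
9. 4379.562ms @ 10 + 875.912ms (2)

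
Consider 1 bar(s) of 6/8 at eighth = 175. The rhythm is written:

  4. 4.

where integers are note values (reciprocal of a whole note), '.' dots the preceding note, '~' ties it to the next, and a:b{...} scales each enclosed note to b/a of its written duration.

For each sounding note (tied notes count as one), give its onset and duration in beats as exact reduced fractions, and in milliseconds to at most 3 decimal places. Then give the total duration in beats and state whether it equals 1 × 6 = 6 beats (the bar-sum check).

1) 0.0ms=0b +1028.571ms=3b
2) 1028.571ms=3b +1028.571ms=3b
Σ=6b of 6 (175bpm 6/8) — PASS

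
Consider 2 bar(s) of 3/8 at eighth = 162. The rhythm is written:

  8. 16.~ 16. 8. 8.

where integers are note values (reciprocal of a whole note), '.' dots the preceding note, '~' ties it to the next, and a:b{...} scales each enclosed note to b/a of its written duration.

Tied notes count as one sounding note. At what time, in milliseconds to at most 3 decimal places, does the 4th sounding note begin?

note 4 onset = 9/2b = 1666.667ms

1. 0.0ms @ 0 + 555.556ms (3/2)
2. 555.556ms @ 3/2 + 555.556ms (3/2)
3. 1111.111ms @ 3 + 555.556ms (3/2)
4. 1666.667ms @ 9/2 + 555.556ms (3/2)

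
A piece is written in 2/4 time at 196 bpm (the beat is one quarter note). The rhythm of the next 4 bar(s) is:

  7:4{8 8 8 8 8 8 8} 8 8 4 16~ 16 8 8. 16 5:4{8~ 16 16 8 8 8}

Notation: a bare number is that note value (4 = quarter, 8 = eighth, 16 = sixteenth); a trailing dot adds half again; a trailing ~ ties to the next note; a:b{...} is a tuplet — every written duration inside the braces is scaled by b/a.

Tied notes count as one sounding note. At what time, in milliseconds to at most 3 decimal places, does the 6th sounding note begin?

1. 0.0ms @ 0 + 87.464ms (2/7)
2. 87.464ms @ 2/7 + 87.464ms (2/7)
3. 174.927ms @ 4/7 + 87.464ms (2/7)
4. 262.391ms @ 6/7 + 87.464ms (2/7)
5. 349.854ms @ 8/7 + 87.464ms (2/7)
6. 437.318ms @ 10/7 + 87.464ms (2/7)
7. 524.781ms @ 12/7 + 87.464ms (2/7)
8. 612.245ms @ 2 + 153.061ms (1/2)
9. 765.306ms @ 5/2 + 153.061ms (1/2)
10. 918.367ms @ 3 + 306.122ms (1)
11. 1224.49ms @ 4 + 153.061ms (1/2)
12. 1377.551ms @ 9/2 + 153.061ms (1/2)
13. 1530.612ms @ 5 + 229.592ms (3/4)
14. 1760.204ms @ 23/4 + 76.531ms (1/4)
15. 1836.735ms @ 6 + 183.673ms (3/5)
16. 2020.408ms @ 33/5 + 61.224ms (1/5)
17. 2081.633ms @ 34/5 + 122.449ms (2/5)
18. 2204.082ms @ 36/5 + 122.449ms (2/5)
19. 2326.531ms @ 38/5 + 122.449ms (2/5)

note 6 onset = 10/7b = 437.318ms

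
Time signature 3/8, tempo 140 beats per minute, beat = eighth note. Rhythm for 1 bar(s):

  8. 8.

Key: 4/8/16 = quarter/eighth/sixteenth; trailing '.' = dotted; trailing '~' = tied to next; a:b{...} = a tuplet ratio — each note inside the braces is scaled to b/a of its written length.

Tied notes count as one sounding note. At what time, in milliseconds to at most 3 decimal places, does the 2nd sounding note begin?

note 2 onset = 3/2b = 642.857ms

1. 0.0ms @ 0 + 642.857ms (3/2)
2. 642.857ms @ 3/2 + 642.857ms (3/2)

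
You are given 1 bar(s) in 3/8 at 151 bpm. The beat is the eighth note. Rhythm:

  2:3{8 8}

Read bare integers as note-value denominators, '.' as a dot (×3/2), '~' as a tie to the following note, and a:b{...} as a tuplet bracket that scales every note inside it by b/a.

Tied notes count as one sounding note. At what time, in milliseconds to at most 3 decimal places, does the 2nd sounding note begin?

1. 0.0ms @ 0 + 596.026ms (3/2)
2. 596.026ms @ 3/2 + 596.026ms (3/2)

note 2 onset = 3/2b = 596.026ms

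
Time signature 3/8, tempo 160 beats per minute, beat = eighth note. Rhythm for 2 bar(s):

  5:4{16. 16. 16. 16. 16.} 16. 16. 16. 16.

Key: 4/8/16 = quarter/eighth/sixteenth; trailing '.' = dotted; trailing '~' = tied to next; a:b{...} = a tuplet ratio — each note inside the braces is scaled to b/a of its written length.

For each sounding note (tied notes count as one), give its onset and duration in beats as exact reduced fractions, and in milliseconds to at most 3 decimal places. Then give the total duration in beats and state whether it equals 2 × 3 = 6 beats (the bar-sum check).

1) 0.0ms=0b +225.0ms=3/5b
2) 225.0ms=3/5b +225.0ms=3/5b
3) 450.0ms=6/5b +225.0ms=3/5b
4) 675.0ms=9/5b +225.0ms=3/5b
5) 900.0ms=12/5b +225.0ms=3/5b
6) 1125.0ms=3b +281.25ms=3/4b
7) 1406.25ms=15/4b +281.25ms=3/4b
8) 1687.5ms=9/2b +281.25ms=3/4b
9) 1968.75ms=21/4b +281.25ms=3/4b
Σ=6b of 6 (160bpm 3/8) — PASS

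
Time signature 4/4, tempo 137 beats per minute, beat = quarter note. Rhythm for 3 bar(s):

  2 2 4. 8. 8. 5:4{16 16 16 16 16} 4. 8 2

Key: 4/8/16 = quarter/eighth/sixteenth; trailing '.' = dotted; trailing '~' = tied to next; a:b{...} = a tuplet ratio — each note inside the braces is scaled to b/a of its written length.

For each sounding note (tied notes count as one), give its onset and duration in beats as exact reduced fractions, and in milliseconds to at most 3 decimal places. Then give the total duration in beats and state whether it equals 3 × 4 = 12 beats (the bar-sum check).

1) 0.0ms=0b +875.912ms=2b
2) 875.912ms=2b +875.912ms=2b
3) 1751.825ms=4b +656.934ms=3/2b
4) 2408.759ms=11/2b +328.467ms=3/4b
5) 2737.226ms=25/4b +328.467ms=3/4b
6) 3065.693ms=7b +87.591ms=1/5b
7) 3153.285ms=36/5b +87.591ms=1/5b
8) 3240.876ms=37/5b +87.591ms=1/5b
9) 3328.467ms=38/5b +87.591ms=1/5b
10) 3416.058ms=39/5b +87.591ms=1/5b
11) 3503.65ms=8b +656.934ms=3/2b
12) 4160.584ms=19/2b +218.978ms=1/2b
13) 4379.562ms=10b +875.912ms=2b
Σ=12b of 12 (137bpm 4/4) — PASS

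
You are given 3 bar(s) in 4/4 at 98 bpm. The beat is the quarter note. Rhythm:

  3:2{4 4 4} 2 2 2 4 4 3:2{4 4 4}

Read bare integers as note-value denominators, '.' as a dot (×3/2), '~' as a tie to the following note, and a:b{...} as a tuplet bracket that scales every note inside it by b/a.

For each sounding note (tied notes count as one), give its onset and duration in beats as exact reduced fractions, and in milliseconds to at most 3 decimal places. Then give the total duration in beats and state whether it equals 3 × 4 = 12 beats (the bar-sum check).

1) 0.0ms=0b +408.163ms=2/3b
2) 408.163ms=2/3b +408.163ms=2/3b
3) 816.327ms=4/3b +408.163ms=2/3b
4) 1224.49ms=2b +1224.49ms=2b
5) 2448.98ms=4b +1224.49ms=2b
6) 3673.469ms=6b +1224.49ms=2b
7) 4897.959ms=8b +612.245ms=1b
8) 5510.204ms=9b +612.245ms=1b
9) 6122.449ms=10b +408.163ms=2/3b
10) 6530.612ms=32/3b +408.163ms=2/3b
11) 6938.776ms=34/3b +408.163ms=2/3b
Σ=12b of 12 (98bpm 4/4) — PASS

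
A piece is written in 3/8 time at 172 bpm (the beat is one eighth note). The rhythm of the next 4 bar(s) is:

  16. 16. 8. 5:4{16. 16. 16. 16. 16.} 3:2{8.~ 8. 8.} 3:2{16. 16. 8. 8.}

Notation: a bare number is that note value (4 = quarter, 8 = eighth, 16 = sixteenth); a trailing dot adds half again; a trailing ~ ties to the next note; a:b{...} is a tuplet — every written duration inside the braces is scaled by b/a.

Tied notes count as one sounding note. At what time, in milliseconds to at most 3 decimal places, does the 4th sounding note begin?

note 4 onset = 3b = 1046.512ms

1. 0.0ms @ 0 + 261.628ms (3/4)
2. 261.628ms @ 3/4 + 261.628ms (3/4)
3. 523.256ms @ 3/2 + 523.256ms (3/2)
4. 1046.512ms @ 3 + 209.302ms (3/5)
5. 1255.814ms @ 18/5 + 209.302ms (3/5)
6. 1465.116ms @ 21/5 + 209.302ms (3/5)
7. 1674.419ms @ 24/5 + 209.302ms (3/5)
8. 1883.721ms @ 27/5 + 209.302ms (3/5)
9. 2093.023ms @ 6 + 697.674ms (2)
10. 2790.698ms @ 8 + 348.837ms (1)
11. 3139.535ms @ 9 + 174.419ms (1/2)
12. 3313.953ms @ 19/2 + 174.419ms (1/2)
13. 3488.372ms @ 10 + 348.837ms (1)
14. 3837.209ms @ 11 + 348.837ms (1)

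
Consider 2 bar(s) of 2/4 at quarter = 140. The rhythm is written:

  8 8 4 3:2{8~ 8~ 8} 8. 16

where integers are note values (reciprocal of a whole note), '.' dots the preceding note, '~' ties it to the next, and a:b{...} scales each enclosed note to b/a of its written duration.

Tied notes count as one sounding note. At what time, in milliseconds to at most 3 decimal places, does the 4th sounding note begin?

1. 0.0ms @ 0 + 214.286ms (1/2)
2. 214.286ms @ 1/2 + 214.286ms (1/2)
3. 428.571ms @ 1 + 428.571ms (1)
4. 857.143ms @ 2 + 428.571ms (1)
5. 1285.714ms @ 3 + 321.429ms (3/4)
6. 1607.143ms @ 15/4 + 107.143ms (1/4)

note 4 onset = 2b = 857.143ms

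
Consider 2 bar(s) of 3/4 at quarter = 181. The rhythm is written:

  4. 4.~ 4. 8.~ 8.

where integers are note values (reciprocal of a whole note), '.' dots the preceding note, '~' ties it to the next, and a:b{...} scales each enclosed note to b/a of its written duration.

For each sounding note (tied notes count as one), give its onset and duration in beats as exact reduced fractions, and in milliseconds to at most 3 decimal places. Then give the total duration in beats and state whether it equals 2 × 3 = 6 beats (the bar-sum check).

1) 0.0ms=0b +497.238ms=3/2b
2) 497.238ms=3/2b +994.475ms=3b
3) 1491.713ms=9/2b +497.238ms=3/2b
Σ=6b of 6 (181bpm 3/4) — PASS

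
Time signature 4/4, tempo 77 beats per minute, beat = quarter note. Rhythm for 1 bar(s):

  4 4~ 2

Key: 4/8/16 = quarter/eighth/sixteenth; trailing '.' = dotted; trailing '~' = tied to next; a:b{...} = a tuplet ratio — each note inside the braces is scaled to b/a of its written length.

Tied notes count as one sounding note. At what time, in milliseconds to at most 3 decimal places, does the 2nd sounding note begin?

note 2 onset = 1b = 779.221ms

1. 0.0ms @ 0 + 779.221ms (1)
2. 779.221ms @ 1 + 2337.662ms (3)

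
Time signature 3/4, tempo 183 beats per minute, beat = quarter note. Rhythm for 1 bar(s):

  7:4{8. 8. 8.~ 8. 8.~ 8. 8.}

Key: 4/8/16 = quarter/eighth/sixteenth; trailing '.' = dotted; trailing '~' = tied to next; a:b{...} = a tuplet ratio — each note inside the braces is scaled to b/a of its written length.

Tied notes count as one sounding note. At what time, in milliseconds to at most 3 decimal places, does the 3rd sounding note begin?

1. 0.0ms @ 0 + 140.515ms (3/7)
2. 140.515ms @ 3/7 + 140.515ms (3/7)
3. 281.03ms @ 6/7 + 281.03ms (6/7)
4. 562.061ms @ 12/7 + 281.03ms (6/7)
5. 843.091ms @ 18/7 + 140.515ms (3/7)

note 3 onset = 6/7b = 281.03ms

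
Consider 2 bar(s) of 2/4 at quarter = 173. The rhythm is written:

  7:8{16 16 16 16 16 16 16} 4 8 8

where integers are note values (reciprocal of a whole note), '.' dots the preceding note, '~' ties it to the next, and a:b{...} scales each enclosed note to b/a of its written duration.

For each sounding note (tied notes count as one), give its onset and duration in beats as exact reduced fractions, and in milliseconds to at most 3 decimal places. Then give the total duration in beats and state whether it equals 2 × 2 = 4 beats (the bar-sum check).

1) 0.0ms=0b +99.092ms=2/7b
2) 99.092ms=2/7b +99.092ms=2/7b
3) 198.183ms=4/7b +99.092ms=2/7b
4) 297.275ms=6/7b +99.092ms=2/7b
5) 396.367ms=8/7b +99.092ms=2/7b
6) 495.458ms=10/7b +99.092ms=2/7b
7) 594.55ms=12/7b +99.092ms=2/7b
8) 693.642ms=2b +346.821ms=1b
9) 1040.462ms=3b +173.41ms=1/2b
10) 1213.873ms=7/2b +173.41ms=1/2b
Σ=4b of 4 (173bpm 2/4) — PASS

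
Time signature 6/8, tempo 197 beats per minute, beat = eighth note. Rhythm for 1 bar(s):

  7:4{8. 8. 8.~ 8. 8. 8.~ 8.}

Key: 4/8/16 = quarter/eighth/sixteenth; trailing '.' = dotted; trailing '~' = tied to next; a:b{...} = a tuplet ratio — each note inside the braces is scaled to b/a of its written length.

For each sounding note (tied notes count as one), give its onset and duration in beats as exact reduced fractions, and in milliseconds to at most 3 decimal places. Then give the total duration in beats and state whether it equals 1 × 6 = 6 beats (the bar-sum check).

1) 0.0ms=0b +261.059ms=6/7b
2) 261.059ms=6/7b +261.059ms=6/7b
3) 522.117ms=12/7b +522.117ms=12/7b
4) 1044.235ms=24/7b +261.059ms=6/7b
5) 1305.294ms=30/7b +522.117ms=12/7b
Σ=6b of 6 (197bpm 6/8) — PASS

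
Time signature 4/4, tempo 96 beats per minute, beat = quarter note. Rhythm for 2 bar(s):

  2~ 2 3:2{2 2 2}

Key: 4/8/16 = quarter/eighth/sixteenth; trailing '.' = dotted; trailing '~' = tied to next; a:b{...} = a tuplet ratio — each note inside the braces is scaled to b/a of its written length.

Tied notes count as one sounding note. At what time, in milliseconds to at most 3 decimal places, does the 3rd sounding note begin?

note 3 onset = 16/3b = 3333.333ms

1. 0.0ms @ 0 + 2500.0ms (4)
2. 2500.0ms @ 4 + 833.333ms (4/3)
3. 3333.333ms @ 16/3 + 833.333ms (4/3)
4. 4166.667ms @ 20/3 + 833.333ms (4/3)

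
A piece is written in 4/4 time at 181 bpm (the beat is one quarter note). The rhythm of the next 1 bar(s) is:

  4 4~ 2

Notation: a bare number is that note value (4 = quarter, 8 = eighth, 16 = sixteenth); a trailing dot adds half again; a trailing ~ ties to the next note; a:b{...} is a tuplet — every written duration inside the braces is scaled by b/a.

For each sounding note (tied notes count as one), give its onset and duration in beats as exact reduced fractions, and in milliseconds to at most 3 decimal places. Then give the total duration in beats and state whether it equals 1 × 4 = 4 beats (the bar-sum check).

1) 0.0ms=0b +331.492ms=1b
2) 331.492ms=1b +994.475ms=3b
Σ=4b of 4 (181bpm 4/4) — PASS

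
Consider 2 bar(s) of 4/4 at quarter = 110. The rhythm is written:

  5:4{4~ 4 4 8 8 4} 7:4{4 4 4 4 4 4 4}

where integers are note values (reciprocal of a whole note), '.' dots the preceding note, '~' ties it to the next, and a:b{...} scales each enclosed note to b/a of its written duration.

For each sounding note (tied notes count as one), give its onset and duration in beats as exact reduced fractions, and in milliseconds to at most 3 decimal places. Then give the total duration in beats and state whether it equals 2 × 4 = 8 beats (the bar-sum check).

1) 0.0ms=0b +872.727ms=8/5b
2) 872.727ms=8/5b +436.364ms=4/5b
3) 1309.091ms=12/5b +218.182ms=2/5b
4) 1527.273ms=14/5b +218.182ms=2/5b
5) 1745.455ms=16/5b +436.364ms=4/5b
6) 2181.818ms=4b +311.688ms=4/7b
7) 2493.506ms=32/7b +311.688ms=4/7b
8) 2805.195ms=36/7b +311.688ms=4/7b
9) 3116.883ms=40/7b +311.688ms=4/7b
10) 3428.571ms=44/7b +311.688ms=4/7b
11) 3740.26ms=48/7b +311.688ms=4/7b
12) 4051.948ms=52/7b +311.688ms=4/7b
Σ=8b of 8 (110bpm 4/4) — PASS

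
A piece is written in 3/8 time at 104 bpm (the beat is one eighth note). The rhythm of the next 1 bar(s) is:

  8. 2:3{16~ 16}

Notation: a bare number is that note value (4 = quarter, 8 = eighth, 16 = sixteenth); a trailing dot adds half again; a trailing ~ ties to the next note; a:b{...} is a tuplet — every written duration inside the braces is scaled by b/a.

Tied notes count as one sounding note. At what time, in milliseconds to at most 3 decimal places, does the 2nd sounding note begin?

note 2 onset = 3/2b = 865.385ms

1. 0.0ms @ 0 + 865.385ms (3/2)
2. 865.385ms @ 3/2 + 865.385ms (3/2)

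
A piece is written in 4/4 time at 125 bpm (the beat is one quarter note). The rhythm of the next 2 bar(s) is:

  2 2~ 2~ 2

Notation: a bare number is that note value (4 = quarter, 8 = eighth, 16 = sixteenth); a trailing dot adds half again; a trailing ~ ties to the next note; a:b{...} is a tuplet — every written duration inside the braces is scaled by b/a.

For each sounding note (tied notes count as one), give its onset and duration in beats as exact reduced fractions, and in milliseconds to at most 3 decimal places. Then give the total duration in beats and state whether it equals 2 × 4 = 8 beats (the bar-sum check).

1) 0.0ms=0b +960.0ms=2b
2) 960.0ms=2b +2880.0ms=6b
Σ=8b of 8 (125bpm 4/4) — PASS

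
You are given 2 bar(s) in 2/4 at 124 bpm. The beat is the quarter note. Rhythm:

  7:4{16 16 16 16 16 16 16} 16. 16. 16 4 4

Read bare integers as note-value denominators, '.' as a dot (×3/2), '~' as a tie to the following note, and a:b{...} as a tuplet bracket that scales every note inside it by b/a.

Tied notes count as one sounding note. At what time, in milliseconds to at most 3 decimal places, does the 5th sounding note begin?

note 5 onset = 4/7b = 276.498ms

1. 0.0ms @ 0 + 69.124ms (1/7)
2. 69.124ms @ 1/7 + 69.124ms (1/7)
3. 138.249ms @ 2/7 + 69.124ms (1/7)
4. 207.373ms @ 3/7 + 69.124ms (1/7)
5. 276.498ms @ 4/7 + 69.124ms (1/7)
6. 345.622ms @ 5/7 + 69.124ms (1/7)
7. 414.747ms @ 6/7 + 69.124ms (1/7)
8. 483.871ms @ 1 + 181.452ms (3/8)
9. 665.323ms @ 11/8 + 181.452ms (3/8)
10. 846.774ms @ 7/4 + 120.968ms (1/4)
11. 967.742ms @ 2 + 483.871ms (1)
12. 1451.613ms @ 3 + 483.871ms (1)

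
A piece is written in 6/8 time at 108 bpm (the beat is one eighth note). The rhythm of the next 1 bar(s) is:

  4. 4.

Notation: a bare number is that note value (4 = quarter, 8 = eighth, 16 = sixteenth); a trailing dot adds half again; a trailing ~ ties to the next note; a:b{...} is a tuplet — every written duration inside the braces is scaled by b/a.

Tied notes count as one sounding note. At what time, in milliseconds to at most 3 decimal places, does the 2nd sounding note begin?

1. 0.0ms @ 0 + 1666.667ms (3)
2. 1666.667ms @ 3 + 1666.667ms (3)

note 2 onset = 3b = 1666.667ms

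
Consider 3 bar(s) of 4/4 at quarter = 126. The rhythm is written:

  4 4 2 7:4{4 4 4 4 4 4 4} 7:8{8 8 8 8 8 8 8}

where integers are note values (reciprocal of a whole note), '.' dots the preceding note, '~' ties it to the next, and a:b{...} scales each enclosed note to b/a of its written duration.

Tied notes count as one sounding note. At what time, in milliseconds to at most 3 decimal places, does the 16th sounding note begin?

note 16 onset = 76/7b = 5170.068ms

1. 0.0ms @ 0 + 476.19ms (1)
2. 476.19ms @ 1 + 476.19ms (1)
3. 952.381ms @ 2 + 952.381ms (2)
4. 1904.762ms @ 4 + 272.109ms (4/7)
5. 2176.871ms @ 32/7 + 272.109ms (4/7)
6. 2448.98ms @ 36/7 + 272.109ms (4/7)
7. 2721.088ms @ 40/7 + 272.109ms (4/7)
8. 2993.197ms @ 44/7 + 272.109ms (4/7)
9. 3265.306ms @ 48/7 + 272.109ms (4/7)
10. 3537.415ms @ 52/7 + 272.109ms (4/7)
11. 3809.524ms @ 8 + 272.109ms (4/7)
12. 4081.633ms @ 60/7 + 272.109ms (4/7)
13. 4353.741ms @ 64/7 + 272.109ms (4/7)
14. 4625.85ms @ 68/7 + 272.109ms (4/7)
15. 4897.959ms @ 72/7 + 272.109ms (4/7)
16. 5170.068ms @ 76/7 + 272.109ms (4/7)
17. 5442.177ms @ 80/7 + 272.109ms (4/7)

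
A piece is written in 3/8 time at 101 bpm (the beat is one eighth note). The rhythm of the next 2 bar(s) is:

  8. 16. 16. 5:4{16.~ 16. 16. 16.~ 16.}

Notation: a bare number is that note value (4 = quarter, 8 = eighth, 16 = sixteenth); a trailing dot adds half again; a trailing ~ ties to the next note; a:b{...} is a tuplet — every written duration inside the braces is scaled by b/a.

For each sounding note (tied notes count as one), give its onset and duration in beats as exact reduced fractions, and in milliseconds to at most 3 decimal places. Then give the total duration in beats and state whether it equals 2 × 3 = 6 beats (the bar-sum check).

1) 0.0ms=0b +891.089ms=3/2b
2) 891.089ms=3/2b +445.545ms=3/4b
3) 1336.634ms=9/4b +445.545ms=3/4b
4) 1782.178ms=3b +712.871ms=6/5b
5) 2495.05ms=21/5b +356.436ms=3/5b
6) 2851.485ms=24/5b +712.871ms=6/5b
Σ=6b of 6 (101bpm 3/8) — PASS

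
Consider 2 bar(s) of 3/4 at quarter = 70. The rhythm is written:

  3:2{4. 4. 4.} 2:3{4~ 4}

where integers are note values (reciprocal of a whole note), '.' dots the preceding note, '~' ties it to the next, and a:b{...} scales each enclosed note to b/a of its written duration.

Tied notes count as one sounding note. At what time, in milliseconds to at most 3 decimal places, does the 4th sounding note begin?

1. 0.0ms @ 0 + 857.143ms (1)
2. 857.143ms @ 1 + 857.143ms (1)
3. 1714.286ms @ 2 + 857.143ms (1)
4. 2571.429ms @ 3 + 2571.429ms (3)

note 4 onset = 3b = 2571.429ms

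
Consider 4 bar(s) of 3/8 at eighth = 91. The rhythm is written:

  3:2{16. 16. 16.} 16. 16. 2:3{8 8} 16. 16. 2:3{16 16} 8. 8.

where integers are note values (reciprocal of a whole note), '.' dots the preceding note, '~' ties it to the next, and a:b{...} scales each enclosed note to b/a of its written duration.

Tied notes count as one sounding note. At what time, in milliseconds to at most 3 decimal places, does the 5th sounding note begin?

1. 0.0ms @ 0 + 329.67ms (1/2)
2. 329.67ms @ 1/2 + 329.67ms (1/2)
3. 659.341ms @ 1 + 329.67ms (1/2)
4. 989.011ms @ 3/2 + 494.505ms (3/4)
5. 1483.516ms @ 9/4 + 494.505ms (3/4)
6. 1978.022ms @ 3 + 989.011ms (3/2)
7. 2967.033ms @ 9/2 + 989.011ms (3/2)
8. 3956.044ms @ 6 + 494.505ms (3/4)
9. 4450.549ms @ 27/4 + 494.505ms (3/4)
10. 4945.055ms @ 15/2 + 494.505ms (3/4)
11. 5439.56ms @ 33/4 + 494.505ms (3/4)
12. 5934.066ms @ 9 + 989.011ms (3/2)
13. 6923.077ms @ 21/2 + 989.011ms (3/2)

note 5 onset = 9/4b = 1483.516ms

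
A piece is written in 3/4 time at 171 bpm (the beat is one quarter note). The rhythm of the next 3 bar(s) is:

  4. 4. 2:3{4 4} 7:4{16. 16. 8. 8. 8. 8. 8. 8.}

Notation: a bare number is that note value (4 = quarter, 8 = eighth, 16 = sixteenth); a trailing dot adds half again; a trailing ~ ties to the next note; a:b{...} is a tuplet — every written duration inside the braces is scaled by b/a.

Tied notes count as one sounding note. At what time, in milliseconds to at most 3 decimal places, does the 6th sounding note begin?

note 6 onset = 87/14b = 2180.451ms

1. 0.0ms @ 0 + 526.316ms (3/2)
2. 526.316ms @ 3/2 + 526.316ms (3/2)
3. 1052.632ms @ 3 + 526.316ms (3/2)
4. 1578.947ms @ 9/2 + 526.316ms (3/2)
5. 2105.263ms @ 6 + 75.188ms (3/14)
6. 2180.451ms @ 87/14 + 75.188ms (3/14)
7. 2255.639ms @ 45/7 + 150.376ms (3/7)
8. 2406.015ms @ 48/7 + 150.376ms (3/7)
9. 2556.391ms @ 51/7 + 150.376ms (3/7)
10. 2706.767ms @ 54/7 + 150.376ms (3/7)
11. 2857.143ms @ 57/7 + 150.376ms (3/7)
12. 3007.519ms @ 60/7 + 150.376ms (3/7)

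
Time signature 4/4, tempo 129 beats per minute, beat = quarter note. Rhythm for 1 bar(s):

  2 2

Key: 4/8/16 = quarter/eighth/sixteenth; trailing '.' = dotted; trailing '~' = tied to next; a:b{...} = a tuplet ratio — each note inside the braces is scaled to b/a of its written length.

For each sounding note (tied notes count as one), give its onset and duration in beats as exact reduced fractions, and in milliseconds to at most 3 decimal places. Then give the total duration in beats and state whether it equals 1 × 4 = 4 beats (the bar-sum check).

1) 0.0ms=0b +930.233ms=2b
2) 930.233ms=2b +930.233ms=2b
Σ=4b of 4 (129bpm 4/4) — PASS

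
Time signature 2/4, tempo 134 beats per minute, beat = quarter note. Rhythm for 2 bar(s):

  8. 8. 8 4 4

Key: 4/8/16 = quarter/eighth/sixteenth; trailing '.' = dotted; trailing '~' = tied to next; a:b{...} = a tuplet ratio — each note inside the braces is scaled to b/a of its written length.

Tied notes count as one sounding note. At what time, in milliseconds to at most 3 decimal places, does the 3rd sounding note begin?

1. 0.0ms @ 0 + 335.821ms (3/4)
2. 335.821ms @ 3/4 + 335.821ms (3/4)
3. 671.642ms @ 3/2 + 223.881ms (1/2)
4. 895.522ms @ 2 + 447.761ms (1)
5. 1343.284ms @ 3 + 447.761ms (1)

note 3 onset = 3/2b = 671.642ms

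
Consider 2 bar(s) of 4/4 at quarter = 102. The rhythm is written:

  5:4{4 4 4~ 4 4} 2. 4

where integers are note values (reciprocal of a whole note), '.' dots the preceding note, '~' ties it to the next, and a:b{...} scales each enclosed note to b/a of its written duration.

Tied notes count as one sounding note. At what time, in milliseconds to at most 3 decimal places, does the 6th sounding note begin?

note 6 onset = 7b = 4117.647ms

1. 0.0ms @ 0 + 470.588ms (4/5)
2. 470.588ms @ 4/5 + 470.588ms (4/5)
3. 941.176ms @ 8/5 + 941.176ms (8/5)
4. 1882.353ms @ 16/5 + 470.588ms (4/5)
5. 2352.941ms @ 4 + 1764.706ms (3)
6. 4117.647ms @ 7 + 588.235ms (1)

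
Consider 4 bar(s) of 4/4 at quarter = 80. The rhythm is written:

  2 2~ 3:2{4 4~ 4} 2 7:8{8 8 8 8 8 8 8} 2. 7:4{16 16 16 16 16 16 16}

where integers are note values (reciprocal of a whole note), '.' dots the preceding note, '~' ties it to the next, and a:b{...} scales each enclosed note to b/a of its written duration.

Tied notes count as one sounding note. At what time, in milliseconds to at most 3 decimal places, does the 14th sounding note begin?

1. 0.0ms @ 0 + 1500.0ms (2)
2. 1500.0ms @ 2 + 2000.0ms (8/3)
3. 3500.0ms @ 14/3 + 1000.0ms (4/3)
4. 4500.0ms @ 6 + 1500.0ms (2)
5. 6000.0ms @ 8 + 428.571ms (4/7)
6. 6428.571ms @ 60/7 + 428.571ms (4/7)
7. 6857.143ms @ 64/7 + 428.571ms (4/7)
8. 7285.714ms @ 68/7 + 428.571ms (4/7)
9. 7714.286ms @ 72/7 + 428.571ms (4/7)
10. 8142.857ms @ 76/7 + 428.571ms (4/7)
11. 8571.429ms @ 80/7 + 428.571ms (4/7)
12. 9000.0ms @ 12 + 2250.0ms (3)
13. 11250.0ms @ 15 + 107.143ms (1/7)
14. 11357.143ms @ 106/7 + 107.143ms (1/7)
15. 11464.286ms @ 107/7 + 107.143ms (1/7)
16. 11571.429ms @ 108/7 + 107.143ms (1/7)
17. 11678.571ms @ 109/7 + 107.143ms (1/7)
18. 11785.714ms @ 110/7 + 107.143ms (1/7)
19. 11892.857ms @ 111/7 + 107.143ms (1/7)

note 14 onset = 106/7b = 11357.143ms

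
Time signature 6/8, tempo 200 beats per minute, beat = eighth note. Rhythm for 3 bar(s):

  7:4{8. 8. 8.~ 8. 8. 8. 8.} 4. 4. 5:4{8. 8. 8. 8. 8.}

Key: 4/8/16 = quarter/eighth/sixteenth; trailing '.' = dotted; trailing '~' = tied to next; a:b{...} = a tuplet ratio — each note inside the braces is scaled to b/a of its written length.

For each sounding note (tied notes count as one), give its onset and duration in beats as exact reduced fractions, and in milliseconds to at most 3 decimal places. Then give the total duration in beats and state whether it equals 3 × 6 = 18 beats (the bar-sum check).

1) 0.0ms=0b +257.143ms=6/7b
2) 257.143ms=6/7b +257.143ms=6/7b
3) 514.286ms=12/7b +514.286ms=12/7b
4) 1028.571ms=24/7b +257.143ms=6/7b
5) 1285.714ms=30/7b +257.143ms=6/7b
6) 1542.857ms=36/7b +257.143ms=6/7b
7) 1800.0ms=6b +900.0ms=3b
8) 2700.0ms=9b +900.0ms=3b
9) 3600.0ms=12b +360.0ms=6/5b
10) 3960.0ms=66/5b +360.0ms=6/5b
11) 4320.0ms=72/5b +360.0ms=6/5b
12) 4680.0ms=78/5b +360.0ms=6/5b
13) 5040.0ms=84/5b +360.0ms=6/5b
Σ=18b of 18 (200bpm 6/8) — PASS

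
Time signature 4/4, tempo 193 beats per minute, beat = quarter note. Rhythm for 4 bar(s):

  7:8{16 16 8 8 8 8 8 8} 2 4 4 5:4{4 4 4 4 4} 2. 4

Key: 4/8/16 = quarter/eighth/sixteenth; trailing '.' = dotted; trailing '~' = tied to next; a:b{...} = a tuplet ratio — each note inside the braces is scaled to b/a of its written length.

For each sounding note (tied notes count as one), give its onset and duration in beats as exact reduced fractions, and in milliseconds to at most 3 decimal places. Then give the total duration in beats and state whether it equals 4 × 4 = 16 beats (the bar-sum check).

1) 0.0ms=0b +88.823ms=2/7b
2) 88.823ms=2/7b +88.823ms=2/7b
3) 177.646ms=4/7b +177.646ms=4/7b
4) 355.292ms=8/7b +177.646ms=4/7b
5) 532.939ms=12/7b +177.646ms=4/7b
6) 710.585ms=16/7b +177.646ms=4/7b
7) 888.231ms=20/7b +177.646ms=4/7b
8) 1065.877ms=24/7b +177.646ms=4/7b
9) 1243.523ms=4b +621.762ms=2b
10) 1865.285ms=6b +310.881ms=1b
11) 2176.166ms=7b +310.881ms=1b
12) 2487.047ms=8b +248.705ms=4/5b
13) 2735.751ms=44/5b +248.705ms=4/5b
14) 2984.456ms=48/5b +248.705ms=4/5b
15) 3233.161ms=52/5b +248.705ms=4/5b
16) 3481.865ms=56/5b +248.705ms=4/5b
17) 3730.57ms=12b +932.642ms=3b
18) 4663.212ms=15b +310.881ms=1b
Σ=16b of 16 (193bpm 4/4) — PASS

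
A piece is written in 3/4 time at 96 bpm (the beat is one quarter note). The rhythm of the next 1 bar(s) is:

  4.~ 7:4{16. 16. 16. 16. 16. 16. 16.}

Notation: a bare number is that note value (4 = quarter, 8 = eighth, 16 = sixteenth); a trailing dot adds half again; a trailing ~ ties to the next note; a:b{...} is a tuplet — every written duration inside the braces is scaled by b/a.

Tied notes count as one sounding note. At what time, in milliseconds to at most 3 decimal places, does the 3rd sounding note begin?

1. 0.0ms @ 0 + 1071.429ms (12/7)
2. 1071.429ms @ 12/7 + 133.929ms (3/14)
3. 1205.357ms @ 27/14 + 133.929ms (3/14)
4. 1339.286ms @ 15/7 + 133.929ms (3/14)
5. 1473.214ms @ 33/14 + 133.929ms (3/14)
6. 1607.143ms @ 18/7 + 133.929ms (3/14)
7. 1741.071ms @ 39/14 + 133.929ms (3/14)

note 3 onset = 27/14b = 1205.357ms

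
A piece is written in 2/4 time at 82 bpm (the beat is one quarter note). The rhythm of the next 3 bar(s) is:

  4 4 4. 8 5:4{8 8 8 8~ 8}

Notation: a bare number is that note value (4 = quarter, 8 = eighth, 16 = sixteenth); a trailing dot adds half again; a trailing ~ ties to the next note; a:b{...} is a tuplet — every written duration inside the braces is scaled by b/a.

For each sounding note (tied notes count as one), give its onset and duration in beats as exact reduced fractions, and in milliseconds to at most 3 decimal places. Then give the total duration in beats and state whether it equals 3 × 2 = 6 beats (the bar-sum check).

1) 0.0ms=0b +731.707ms=1b
2) 731.707ms=1b +731.707ms=1b
3) 1463.415ms=2b +1097.561ms=3/2b
4) 2560.976ms=7/2b +365.854ms=1/2b
5) 2926.829ms=4b +292.683ms=2/5b
6) 3219.512ms=22/5b +292.683ms=2/5b
7) 3512.195ms=24/5b +292.683ms=2/5b
8) 3804.878ms=26/5b +585.366ms=4/5b
Σ=6b of 6 (82bpm 2/4) — PASS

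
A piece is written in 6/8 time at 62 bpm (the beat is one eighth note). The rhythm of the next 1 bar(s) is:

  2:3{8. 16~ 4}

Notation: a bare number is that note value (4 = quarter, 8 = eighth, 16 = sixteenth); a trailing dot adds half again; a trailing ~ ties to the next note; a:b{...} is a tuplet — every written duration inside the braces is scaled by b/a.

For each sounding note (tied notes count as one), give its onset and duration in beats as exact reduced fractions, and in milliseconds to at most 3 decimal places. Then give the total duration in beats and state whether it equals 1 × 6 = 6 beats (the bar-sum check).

1) 0.0ms=0b +2177.419ms=9/4b
2) 2177.419ms=9/4b +3629.032ms=15/4b
Σ=6b of 6 (62bpm 6/8) — PASS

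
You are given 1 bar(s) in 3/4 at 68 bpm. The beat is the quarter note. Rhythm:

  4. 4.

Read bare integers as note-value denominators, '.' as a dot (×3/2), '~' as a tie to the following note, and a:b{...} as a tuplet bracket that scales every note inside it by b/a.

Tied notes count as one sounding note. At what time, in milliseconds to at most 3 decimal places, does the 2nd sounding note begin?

note 2 onset = 3/2b = 1323.529ms

1. 0.0ms @ 0 + 1323.529ms (3/2)
2. 1323.529ms @ 3/2 + 1323.529ms (3/2)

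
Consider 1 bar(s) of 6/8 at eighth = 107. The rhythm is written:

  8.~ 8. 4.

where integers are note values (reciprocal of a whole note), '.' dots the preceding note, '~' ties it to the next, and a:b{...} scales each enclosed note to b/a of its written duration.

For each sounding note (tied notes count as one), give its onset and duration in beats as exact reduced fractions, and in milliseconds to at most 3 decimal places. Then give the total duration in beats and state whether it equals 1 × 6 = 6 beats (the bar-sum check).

1) 0.0ms=0b +1682.243ms=3b
2) 1682.243ms=3b +1682.243ms=3b
Σ=6b of 6 (107bpm 6/8) — PASS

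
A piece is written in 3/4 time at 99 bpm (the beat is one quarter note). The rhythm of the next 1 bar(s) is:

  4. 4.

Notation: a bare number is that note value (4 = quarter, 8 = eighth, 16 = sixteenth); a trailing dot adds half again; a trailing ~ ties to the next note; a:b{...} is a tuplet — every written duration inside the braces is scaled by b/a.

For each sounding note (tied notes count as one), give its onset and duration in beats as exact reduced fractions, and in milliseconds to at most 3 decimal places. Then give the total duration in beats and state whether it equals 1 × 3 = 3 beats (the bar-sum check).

1) 0.0ms=0b +909.091ms=3/2b
2) 909.091ms=3/2b +909.091ms=3/2b
Σ=3b of 3 (99bpm 3/4) — PASS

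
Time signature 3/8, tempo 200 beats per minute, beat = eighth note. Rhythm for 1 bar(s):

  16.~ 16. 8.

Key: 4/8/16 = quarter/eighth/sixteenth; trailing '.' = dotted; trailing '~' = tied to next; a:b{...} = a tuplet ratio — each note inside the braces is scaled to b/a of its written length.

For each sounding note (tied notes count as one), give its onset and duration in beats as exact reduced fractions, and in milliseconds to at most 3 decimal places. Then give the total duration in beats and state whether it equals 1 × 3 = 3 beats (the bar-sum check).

1) 0.0ms=0b +450.0ms=3/2b
2) 450.0ms=3/2b +450.0ms=3/2b
Σ=3b of 3 (200bpm 3/8) — PASS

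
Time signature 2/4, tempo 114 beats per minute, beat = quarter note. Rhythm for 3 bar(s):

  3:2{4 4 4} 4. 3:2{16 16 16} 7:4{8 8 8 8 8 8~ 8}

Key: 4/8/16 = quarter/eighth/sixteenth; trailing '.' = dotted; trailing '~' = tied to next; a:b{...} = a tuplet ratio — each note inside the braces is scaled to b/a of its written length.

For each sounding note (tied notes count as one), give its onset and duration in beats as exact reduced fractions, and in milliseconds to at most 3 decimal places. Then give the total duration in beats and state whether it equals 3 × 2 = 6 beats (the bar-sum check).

1) 0.0ms=0b +350.877ms=2/3b
2) 350.877ms=2/3b +350.877ms=2/3b
3) 701.754ms=4/3b +350.877ms=2/3b
4) 1052.632ms=2b +789.474ms=3/2b
5) 1842.105ms=7/2b +87.719ms=1/6b
6) 1929.825ms=11/3b +87.719ms=1/6b
7) 2017.544ms=23/6b +87.719ms=1/6b
8) 2105.263ms=4b +150.376ms=2/7b
9) 2255.639ms=30/7b +150.376ms=2/7b
10) 2406.015ms=32/7b +150.376ms=2/7b
11) 2556.391ms=34/7b +150.376ms=2/7b
12) 2706.767ms=36/7b +150.376ms=2/7b
13) 2857.143ms=38/7b +300.752ms=4/7b
Σ=6b of 6 (114bpm 2/4) — PASS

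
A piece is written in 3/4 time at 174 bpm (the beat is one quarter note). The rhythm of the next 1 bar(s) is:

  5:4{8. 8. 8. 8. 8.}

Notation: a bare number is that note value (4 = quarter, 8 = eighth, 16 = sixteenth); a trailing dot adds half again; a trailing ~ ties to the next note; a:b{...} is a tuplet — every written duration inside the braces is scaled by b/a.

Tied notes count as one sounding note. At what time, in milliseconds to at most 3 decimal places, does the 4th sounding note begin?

note 4 onset = 9/5b = 620.69ms

1. 0.0ms @ 0 + 206.897ms (3/5)
2. 206.897ms @ 3/5 + 206.897ms (3/5)
3. 413.793ms @ 6/5 + 206.897ms (3/5)
4. 620.69ms @ 9/5 + 206.897ms (3/5)
5. 827.586ms @ 12/5 + 206.897ms (3/5)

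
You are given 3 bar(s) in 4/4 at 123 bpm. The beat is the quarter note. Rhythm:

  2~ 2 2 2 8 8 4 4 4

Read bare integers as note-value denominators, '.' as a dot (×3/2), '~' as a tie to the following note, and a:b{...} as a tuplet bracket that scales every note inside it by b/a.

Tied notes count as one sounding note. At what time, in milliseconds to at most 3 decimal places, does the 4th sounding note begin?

1. 0.0ms @ 0 + 1951.22ms (4)
2. 1951.22ms @ 4 + 975.61ms (2)
3. 2926.829ms @ 6 + 975.61ms (2)
4. 3902.439ms @ 8 + 243.902ms (1/2)
5. 4146.341ms @ 17/2 + 243.902ms (1/2)
6. 4390.244ms @ 9 + 487.805ms (1)
7. 4878.049ms @ 10 + 487.805ms (1)
8. 5365.854ms @ 11 + 487.805ms (1)

note 4 onset = 8b = 3902.439ms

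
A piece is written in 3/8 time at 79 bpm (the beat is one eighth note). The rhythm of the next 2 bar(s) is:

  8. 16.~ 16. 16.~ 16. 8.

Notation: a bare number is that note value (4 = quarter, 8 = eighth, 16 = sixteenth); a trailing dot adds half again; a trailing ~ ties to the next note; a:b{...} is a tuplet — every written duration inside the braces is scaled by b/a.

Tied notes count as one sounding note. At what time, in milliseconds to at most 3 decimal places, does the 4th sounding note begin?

1. 0.0ms @ 0 + 1139.241ms (3/2)
2. 1139.241ms @ 3/2 + 1139.241ms (3/2)
3. 2278.481ms @ 3 + 1139.241ms (3/2)
4. 3417.722ms @ 9/2 + 1139.241ms (3/2)

note 4 onset = 9/2b = 3417.722ms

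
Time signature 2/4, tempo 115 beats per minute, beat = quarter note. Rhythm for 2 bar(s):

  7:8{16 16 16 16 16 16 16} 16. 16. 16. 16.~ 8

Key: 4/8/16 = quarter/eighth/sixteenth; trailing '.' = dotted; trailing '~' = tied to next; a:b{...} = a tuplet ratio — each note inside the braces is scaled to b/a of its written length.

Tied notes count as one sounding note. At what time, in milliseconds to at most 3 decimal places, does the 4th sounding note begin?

note 4 onset = 6/7b = 447.205ms

1. 0.0ms @ 0 + 149.068ms (2/7)
2. 149.068ms @ 2/7 + 149.068ms (2/7)
3. 298.137ms @ 4/7 + 149.068ms (2/7)
4. 447.205ms @ 6/7 + 149.068ms (2/7)
5. 596.273ms @ 8/7 + 149.068ms (2/7)
6. 745.342ms @ 10/7 + 149.068ms (2/7)
7. 894.41ms @ 12/7 + 149.068ms (2/7)
8. 1043.478ms @ 2 + 195.652ms (3/8)
9. 1239.13ms @ 19/8 + 195.652ms (3/8)
10. 1434.783ms @ 11/4 + 195.652ms (3/8)
11. 1630.435ms @ 25/8 + 456.522ms (7/8)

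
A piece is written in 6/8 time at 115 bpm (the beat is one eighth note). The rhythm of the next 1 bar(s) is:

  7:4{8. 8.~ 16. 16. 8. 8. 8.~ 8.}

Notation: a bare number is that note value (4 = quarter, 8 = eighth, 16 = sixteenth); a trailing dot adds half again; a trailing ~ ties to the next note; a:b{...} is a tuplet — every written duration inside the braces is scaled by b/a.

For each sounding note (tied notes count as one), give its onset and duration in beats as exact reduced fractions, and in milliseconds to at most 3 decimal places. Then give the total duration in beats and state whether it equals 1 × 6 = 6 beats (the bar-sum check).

1) 0.0ms=0b +447.205ms=6/7b
2) 447.205ms=6/7b +670.807ms=9/7b
3) 1118.012ms=15/7b +223.602ms=3/7b
4) 1341.615ms=18/7b +447.205ms=6/7b
5) 1788.82ms=24/7b +447.205ms=6/7b
6) 2236.025ms=30/7b +894.41ms=12/7b
Σ=6b of 6 (115bpm 6/8) — PASS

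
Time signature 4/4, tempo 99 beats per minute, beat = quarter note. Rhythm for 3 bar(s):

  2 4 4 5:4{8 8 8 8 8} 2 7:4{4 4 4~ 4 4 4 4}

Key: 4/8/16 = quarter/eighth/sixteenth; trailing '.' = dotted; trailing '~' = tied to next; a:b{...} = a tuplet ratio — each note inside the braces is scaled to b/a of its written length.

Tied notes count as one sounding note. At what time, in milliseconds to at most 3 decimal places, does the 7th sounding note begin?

1. 0.0ms @ 0 + 1212.121ms (2)
2. 1212.121ms @ 2 + 606.061ms (1)
3. 1818.182ms @ 3 + 606.061ms (1)
4. 2424.242ms @ 4 + 242.424ms (2/5)
5. 2666.667ms @ 22/5 + 242.424ms (2/5)
6. 2909.091ms @ 24/5 + 242.424ms (2/5)
7. 3151.515ms @ 26/5 + 242.424ms (2/5)
8. 3393.939ms @ 28/5 + 242.424ms (2/5)
9. 3636.364ms @ 6 + 1212.121ms (2)
10. 4848.485ms @ 8 + 346.32ms (4/7)
11. 5194.805ms @ 60/7 + 346.32ms (4/7)
12. 5541.126ms @ 64/7 + 692.641ms (8/7)
13. 6233.766ms @ 72/7 + 346.32ms (4/7)
14. 6580.087ms @ 76/7 + 346.32ms (4/7)
15. 6926.407ms @ 80/7 + 346.32ms (4/7)

note 7 onset = 26/5b = 3151.515ms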